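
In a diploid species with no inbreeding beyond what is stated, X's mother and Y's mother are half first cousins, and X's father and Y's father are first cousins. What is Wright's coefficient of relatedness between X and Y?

0.046875

Wright's path rule: contributions from independent ancestry routes add.
X and Y are related in two ways: half second cousins through their mothers (r = 1/64) and second cousins through their fathers (r = 1/32).
r = 1/64 + 1/32 = 0.046875.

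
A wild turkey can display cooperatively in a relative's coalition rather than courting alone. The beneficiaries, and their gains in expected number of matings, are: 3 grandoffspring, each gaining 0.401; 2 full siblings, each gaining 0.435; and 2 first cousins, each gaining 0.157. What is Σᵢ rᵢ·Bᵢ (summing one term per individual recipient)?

r to a grandoffspring = 0.25 (two parent–offspring links: r = (1/2)^2 = 1/4).
r to a full sibling = 0.5 (full sibs share both parents — two paths of length 2: r = 2·(1/2)^2 = 1/2).
r to a first cousin = 1/8 (first cousins share one grandparent pair — two paths of length 4: r = 2·(1/2)^4 = 1/8).
Summing one r·B term per recipient: 3·0.25·0.401 + 2·0.5·0.435 + 2·0.125·0.157 = 0.775.

0.775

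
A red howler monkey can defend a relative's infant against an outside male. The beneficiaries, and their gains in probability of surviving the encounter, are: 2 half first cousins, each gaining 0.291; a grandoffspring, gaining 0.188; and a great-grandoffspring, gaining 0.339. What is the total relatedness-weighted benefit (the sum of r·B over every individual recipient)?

r to a half first cousin = 1/16 (half first cousins share one grandparent — one path of length 4: r = (1/2)^4 = 1/16).
r to a grandoffspring = 1/4 (two parent–offspring links: r = (1/2)^2 = 1/4).
r to a great-grandoffspring = 0.125 (three parent–offspring links: r = (1/2)^3 = 1/8).
Summing one r·B term per recipient: 2·0.0625·0.291 + 1·0.25·0.188 + 1·0.125·0.339 = 0.12575.

0.12575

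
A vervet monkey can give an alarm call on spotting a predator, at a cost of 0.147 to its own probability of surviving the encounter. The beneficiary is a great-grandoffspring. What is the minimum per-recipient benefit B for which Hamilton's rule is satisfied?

r to a great-grandoffspring = 1/8 (three parent–offspring links: r = (1/2)^3 = 1/8).
Hamilton's rule with n recipients of equal r: n·r·B > C, so B > C/(n·r) = 0.147/(1·0.125) = 1.176.

1.176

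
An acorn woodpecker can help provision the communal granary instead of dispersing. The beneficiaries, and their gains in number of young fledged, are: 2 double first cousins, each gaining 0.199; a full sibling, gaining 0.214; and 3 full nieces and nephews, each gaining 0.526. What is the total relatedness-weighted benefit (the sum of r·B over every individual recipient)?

r to a double first cousin = 1/4 (double first cousins share both grandparent pairs — four paths of length 4: r = 4·(1/2)^4 = 1/4).
r to a full sibling = 0.5 (full sibs share both parents — two paths of length 2: r = 2·(1/2)^2 = 1/2).
r to a full niece or nephew = 0.25 (full aunt/uncle↔niece/nephew: two paths of length 3 through the shared grandparent pair: r = 2·(1/2)^3 = 1/4).
Summing one r·B term per recipient: 2·0.25·0.199 + 1·0.5·0.214 + 3·0.25·0.526 = 0.601.

0.601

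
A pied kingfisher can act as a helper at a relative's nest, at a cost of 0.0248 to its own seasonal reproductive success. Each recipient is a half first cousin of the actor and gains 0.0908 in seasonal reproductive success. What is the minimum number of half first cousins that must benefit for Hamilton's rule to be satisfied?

r to a half first cousin = 1/16 (half first cousins share one grandparent — one path of length 4: r = (1/2)^4 = 1/16).
Hamilton's rule: n·r·B > C  ⇒  n > C/(r·B) = 0.0248/(0.0625·0.0908) = 4.37.
The smallest integer exceeding 4.37 is 5.

5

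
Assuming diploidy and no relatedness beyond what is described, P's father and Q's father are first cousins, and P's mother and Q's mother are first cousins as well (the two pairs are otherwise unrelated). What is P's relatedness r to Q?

0.0625

Relatedness sums over independent paths through distinct common ancestors.
P and Q are related in two ways: second cousins through their fathers (r = 1/32) and second cousins through their mothers (r = 1/32).
r = 1/32 + 1/32 = 0.0625.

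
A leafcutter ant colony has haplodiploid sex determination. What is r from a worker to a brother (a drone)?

Her haploid brother carries none of their father's genes and a random half of their mother's genome; that half matches the maternal half of her own genome with probability 1/2: r = 1/2 · 1/2 = 1/4.

0.25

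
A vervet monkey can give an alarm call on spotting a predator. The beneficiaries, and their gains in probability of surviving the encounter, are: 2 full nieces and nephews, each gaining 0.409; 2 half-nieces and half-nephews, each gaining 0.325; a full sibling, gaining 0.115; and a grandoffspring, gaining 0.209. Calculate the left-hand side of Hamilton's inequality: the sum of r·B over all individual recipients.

0.3955

r to a full niece or nephew = 0.25 (full aunt/uncle↔niece/nephew: two paths of length 3 through the shared grandparent pair: r = 2·(1/2)^3 = 1/4).
r to a half-niece or half-nephew = 1/8 (half-aunt/uncle↔niece/nephew: one path of length 3: r = (1/2)^3 = 1/8).
r to a full sibling = 1/2 (full sibs share both parents — two paths of length 2: r = 2·(1/2)^2 = 1/2).
r to a grandoffspring = 0.25 (two parent–offspring links: r = (1/2)^2 = 1/4).
Summing one r·B term per recipient: 2·0.25·0.409 + 2·0.125·0.325 + 1·0.5·0.115 + 1·0.25·0.209 = 0.3955.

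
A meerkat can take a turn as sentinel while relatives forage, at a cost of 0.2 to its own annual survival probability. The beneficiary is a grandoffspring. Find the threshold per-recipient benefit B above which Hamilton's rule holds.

r to a grandoffspring = 0.25 (two parent–offspring links: r = (1/2)^2 = 1/4).
Hamilton's rule with n recipients of equal r: n·r·B > C, so B > C/(n·r) = 0.2/(1·0.25) = 0.8.

0.8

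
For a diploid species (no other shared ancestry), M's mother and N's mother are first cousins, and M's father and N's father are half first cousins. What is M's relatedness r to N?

0.046875

Wright's path rule: contributions from independent ancestry routes add.
M and N are related in two ways: second cousins through their mothers (r = 1/32) and half second cousins through their fathers (r = 1/64).
r = 1/32 + 1/64 = 0.046875.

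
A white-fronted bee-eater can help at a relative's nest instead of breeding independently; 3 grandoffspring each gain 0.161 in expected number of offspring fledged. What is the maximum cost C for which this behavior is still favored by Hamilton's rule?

0.12075

r to a grandoffspring = 0.25 (two parent–offspring links: r = (1/2)^2 = 1/4).
Hamilton's rule: n·r·B > C, so the trait is favored while C < n·r·B = 3·0.25·0.161 = 0.12075.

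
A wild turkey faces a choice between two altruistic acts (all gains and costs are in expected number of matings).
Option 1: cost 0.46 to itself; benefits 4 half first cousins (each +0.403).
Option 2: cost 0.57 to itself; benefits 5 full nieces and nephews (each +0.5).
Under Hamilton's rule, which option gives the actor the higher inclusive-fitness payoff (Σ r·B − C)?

Option 2

Option 1: r to a half first cousin = 0.0625.
Option 1: Σ r·B − C = (4·0.0625·0.403) − 0.46 = -0.35925.
Option 2: r to a full niece or nephew = 0.25.
Option 2: Σ r·B − C = (5·0.25·0.5) − 0.57 = 0.055.
Option 2 has the higher net inclusive-fitness payoff.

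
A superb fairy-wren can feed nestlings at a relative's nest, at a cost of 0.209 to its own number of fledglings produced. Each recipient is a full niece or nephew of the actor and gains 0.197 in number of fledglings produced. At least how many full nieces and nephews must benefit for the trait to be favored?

r to a full niece or nephew = 1/4 (full aunt/uncle↔niece/nephew: two paths of length 3 through the shared grandparent pair: r = 2·(1/2)^3 = 1/4).
Hamilton's rule: n·r·B > C  ⇒  n > C/(r·B) = 0.209/(0.25·0.197) = 4.244.
The smallest integer exceeding 4.244 is 5.

5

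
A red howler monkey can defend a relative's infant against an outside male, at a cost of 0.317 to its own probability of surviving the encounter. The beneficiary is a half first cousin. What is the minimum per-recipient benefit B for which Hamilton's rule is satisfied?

5.072

r to a half first cousin = 0.0625 (half first cousins share one grandparent — one path of length 4: r = (1/2)^4 = 1/16).
Hamilton's rule with n recipients of equal r: n·r·B > C, so B > C/(n·r) = 0.317/(1·0.0625) = 5.072.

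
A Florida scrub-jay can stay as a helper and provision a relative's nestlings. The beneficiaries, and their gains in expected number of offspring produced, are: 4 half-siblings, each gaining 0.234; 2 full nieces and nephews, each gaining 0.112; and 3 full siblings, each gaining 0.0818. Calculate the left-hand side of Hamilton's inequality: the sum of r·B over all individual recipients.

r to a half-sibling = 0.25 (half-sibs share one parent — one path of length 2: r = (1/2)^2 = 1/4).
r to a full niece or nephew = 1/4 (full aunt/uncle↔niece/nephew: two paths of length 3 through the shared grandparent pair: r = 2·(1/2)^3 = 1/4).
r to a full sibling = 0.5 (full sibs share both parents — two paths of length 2: r = 2·(1/2)^2 = 1/2).
Summing one r·B term per recipient: 4·0.25·0.234 + 2·0.25·0.112 + 3·0.5·0.0818 = 0.4127.

0.4127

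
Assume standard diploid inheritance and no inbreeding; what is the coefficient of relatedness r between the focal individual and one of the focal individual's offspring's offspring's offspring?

0.125

Each parent–offspring link contributes a factor of 1/2, and independent paths through distinct common ancestors add.
Three parent–offspring links: r = (1/2)^3 = 1/8.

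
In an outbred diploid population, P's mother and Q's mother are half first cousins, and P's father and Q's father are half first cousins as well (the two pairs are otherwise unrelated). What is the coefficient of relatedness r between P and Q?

0.03125

Independent pedigree routes through distinct common ancestors add.
P and Q are related in two ways: half second cousins through their mothers (r = 1/64) and half second cousins through their fathers (r = 1/64).
r = 1/64 + 1/64 = 1/32 = 0.03125.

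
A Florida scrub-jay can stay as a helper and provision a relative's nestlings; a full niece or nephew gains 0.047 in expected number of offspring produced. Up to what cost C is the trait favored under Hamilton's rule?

0.01175

r to a full niece or nephew = 1/4 (full aunt/uncle↔niece/nephew: two paths of length 3 through the shared grandparent pair: r = 2·(1/2)^3 = 1/4).
Hamilton's rule: n·r·B > C, so the trait is favored while C < n·r·B = 1·0.25·0.047 = 0.01175.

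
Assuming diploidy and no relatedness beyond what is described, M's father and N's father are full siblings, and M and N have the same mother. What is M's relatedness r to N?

0.375

Wright's path rule: contributions from independent ancestry routes add.
M and N are related in two ways: first cousins through their fathers (r = 1/8) and half-sibs through their shared mother (r = 1/4).
r = 1/8 + 1/4 = 3/8 = 0.375.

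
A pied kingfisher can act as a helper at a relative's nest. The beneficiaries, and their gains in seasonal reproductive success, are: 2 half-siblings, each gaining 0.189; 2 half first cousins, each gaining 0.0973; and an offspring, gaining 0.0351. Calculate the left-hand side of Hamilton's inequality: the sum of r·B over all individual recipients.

r to a half-sibling = 0.25 (half-sibs share one parent — one path of length 2: r = (1/2)^2 = 1/4).
r to a half first cousin = 0.0625 (half first cousins share one grandparent — one path of length 4: r = (1/2)^4 = 1/16).
r to an offspring = 0.5 (one parent–offspring link: r = (1/2)^1 = 1/2).
Summing one r·B term per recipient: 2·0.25·0.189 + 2·0.0625·0.0973 + 1·0.5·0.0351 = 0.1242125.

0.1242125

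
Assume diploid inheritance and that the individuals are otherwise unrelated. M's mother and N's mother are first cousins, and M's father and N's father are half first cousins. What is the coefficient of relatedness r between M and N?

0.046875

Independent pedigree routes through distinct common ancestors add.
M and N are related in two ways: second cousins through their mothers (r = 1/32) and half second cousins through their fathers (r = 1/64).
r = 1/32 + 1/64 = 3/64 = 0.046875.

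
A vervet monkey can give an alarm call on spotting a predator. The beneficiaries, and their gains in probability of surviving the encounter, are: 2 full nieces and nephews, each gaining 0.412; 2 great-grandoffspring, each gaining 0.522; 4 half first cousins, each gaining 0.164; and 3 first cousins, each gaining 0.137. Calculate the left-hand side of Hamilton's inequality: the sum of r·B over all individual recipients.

r to a full niece or nephew = 1/4 (full aunt/uncle↔niece/nephew: two paths of length 3 through the shared grandparent pair: r = 2·(1/2)^3 = 1/4).
r to a great-grandoffspring = 1/8 (three parent–offspring links: r = (1/2)^3 = 1/8).
r to a half first cousin = 1/16 (half first cousins share one grandparent — one path of length 4: r = (1/2)^4 = 1/16).
r to a first cousin = 1/8 (first cousins share one grandparent pair — two paths of length 4: r = 2·(1/2)^4 = 1/8).
Summing one r·B term per recipient: 2·0.25·0.412 + 2·0.125·0.522 + 4·0.0625·0.164 + 3·0.125·0.137 = 0.428875.

0.428875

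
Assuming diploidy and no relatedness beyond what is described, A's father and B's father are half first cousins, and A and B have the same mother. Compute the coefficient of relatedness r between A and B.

0.265625

Independent pedigree routes through distinct common ancestors add.
A and B are related in two ways: half second cousins through their fathers (r = 1/64) and half-sibs through their shared mother (r = 1/4).
r = 1/64 + 1/4 = 0.265625.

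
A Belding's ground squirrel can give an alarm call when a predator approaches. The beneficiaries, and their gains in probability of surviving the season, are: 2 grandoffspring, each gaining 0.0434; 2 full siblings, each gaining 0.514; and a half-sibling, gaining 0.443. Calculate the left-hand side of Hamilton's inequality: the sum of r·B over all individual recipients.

r to a grandoffspring = 0.25 (two parent–offspring links: r = (1/2)^2 = 1/4).
r to a full sibling = 0.5 (full sibs share both parents — two paths of length 2: r = 2·(1/2)^2 = 1/2).
r to a half-sibling = 1/4 (half-sibs share one parent — one path of length 2: r = (1/2)^2 = 1/4).
Summing one r·B term per recipient: 2·0.25·0.0434 + 2·0.5·0.514 + 1·0.25·0.443 = 0.64645.

0.64645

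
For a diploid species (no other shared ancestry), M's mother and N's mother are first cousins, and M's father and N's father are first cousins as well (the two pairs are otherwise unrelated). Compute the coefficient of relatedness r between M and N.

With two independent routes of shared ancestry, r is the sum of the two contributions.
M and N are related in two ways: second cousins through their mothers (r = 1/32) and second cousins through their fathers (r = 1/32).
r = 1/32 + 1/32 = 1/16 = 0.0625.

0.0625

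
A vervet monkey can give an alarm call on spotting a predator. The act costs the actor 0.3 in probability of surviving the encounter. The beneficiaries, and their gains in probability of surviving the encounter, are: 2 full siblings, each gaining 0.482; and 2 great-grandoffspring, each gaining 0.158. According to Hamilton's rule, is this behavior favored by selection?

Hamilton's rule: the trait is favored when the sum of r·B over every recipient exceeds the actor's cost C.
r to a full sibling = 0.5 (full sibs share both parents — two paths of length 2: r = 2·(1/2)^2 = 1/2).
r to a great-grandoffspring = 1/8 (three parent–offspring links: r = (1/2)^3 = 1/8).
Summing one r·B term per recipient: 2·0.5·0.482 + 2·0.125·0.158 = 0.5215.
0.5215 > 0.3: the indirect benefit exceeds the cost.

Yes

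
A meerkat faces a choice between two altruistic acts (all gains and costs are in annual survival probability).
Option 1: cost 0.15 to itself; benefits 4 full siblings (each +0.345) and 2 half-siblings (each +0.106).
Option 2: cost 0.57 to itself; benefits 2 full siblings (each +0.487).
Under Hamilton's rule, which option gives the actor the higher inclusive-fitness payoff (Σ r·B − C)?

Option 1

Option 1: r to a full sibling = 0.5.
Option 1: r to a half-sibling = 0.25.
Option 1: Σ r·B − C = (4·0.5·0.345 + 2·0.25·0.106) − 0.15 = 0.593.
Option 2: r to a full sibling = 0.5.
Option 2: Σ r·B − C = (2·0.5·0.487) − 0.57 = -0.083.
Option 1 has the higher net inclusive-fitness payoff.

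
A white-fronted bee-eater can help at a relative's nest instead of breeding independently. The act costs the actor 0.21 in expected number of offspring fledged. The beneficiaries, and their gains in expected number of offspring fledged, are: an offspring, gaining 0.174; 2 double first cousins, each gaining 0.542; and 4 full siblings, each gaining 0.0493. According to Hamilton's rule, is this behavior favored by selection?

Yes

Hamilton's rule: the trait is favored when the sum of r·B over every recipient exceeds the actor's cost C.
r to an offspring = 0.5 (one parent–offspring link: r = (1/2)^1 = 1/2).
r to a double first cousin = 1/4 (double first cousins share both grandparent pairs — four paths of length 4: r = 4·(1/2)^4 = 1/4).
r to a full sibling = 1/2 (full sibs share both parents — two paths of length 2: r = 2·(1/2)^2 = 1/2).
Summing one r·B term per recipient: 1·0.5·0.174 + 2·0.25·0.542 + 4·0.5·0.0493 = 0.4566.
0.4566 > 0.21: the indirect benefit exceeds the cost.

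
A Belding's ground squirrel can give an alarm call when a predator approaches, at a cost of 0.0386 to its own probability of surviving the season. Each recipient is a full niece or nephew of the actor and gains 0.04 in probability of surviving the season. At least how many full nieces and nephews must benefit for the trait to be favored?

r to a full niece or nephew = 0.25 (full aunt/uncle↔niece/nephew: two paths of length 3 through the shared grandparent pair: r = 2·(1/2)^3 = 1/4).
Hamilton's rule: n·r·B > C  ⇒  n > C/(r·B) = 0.0386/(0.25·0.04) = 3.86.
The smallest integer exceeding 3.86 is 4.

4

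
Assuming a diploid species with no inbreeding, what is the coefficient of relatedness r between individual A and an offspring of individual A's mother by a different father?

0.25

Each parent–offspring link contributes a factor of 1/2, and independent paths through distinct common ancestors add.
Half-sibs share one parent — one path of length 2: r = (1/2)^2 = 1/4.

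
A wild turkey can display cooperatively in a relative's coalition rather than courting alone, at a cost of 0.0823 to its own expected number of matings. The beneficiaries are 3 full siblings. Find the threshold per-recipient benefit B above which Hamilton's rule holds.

r to a full sibling = 1/2 (full sibs share both parents — two paths of length 2: r = 2·(1/2)^2 = 1/2).
Hamilton's rule with n recipients of equal r: n·r·B > C, so B > C/(n·r) = 0.0823/(3·0.5) = 0.0549.

0.0549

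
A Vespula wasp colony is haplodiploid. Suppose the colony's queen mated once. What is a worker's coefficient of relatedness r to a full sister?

0.75

Haplodiploid full sisters inherit their father's entire haploid genome identically (contributing 1/2) and on average half of their mother's contribution (1/2 · 1/2 = 1/4); r = 1/2 + 1/4 = 3/4.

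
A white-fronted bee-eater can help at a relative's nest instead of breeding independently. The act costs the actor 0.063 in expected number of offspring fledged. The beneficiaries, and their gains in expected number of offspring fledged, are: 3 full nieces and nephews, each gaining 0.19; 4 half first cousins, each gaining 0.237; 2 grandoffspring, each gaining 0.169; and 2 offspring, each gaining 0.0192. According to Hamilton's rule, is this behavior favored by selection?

Yes

Hamilton's rule: the trait is favored when the sum of r·B over every recipient exceeds the actor's cost C.
r to a full niece or nephew = 0.25 (full aunt/uncle↔niece/nephew: two paths of length 3 through the shared grandparent pair: r = 2·(1/2)^3 = 1/4).
r to a half first cousin = 1/16 (half first cousins share one grandparent — one path of length 4: r = (1/2)^4 = 1/16).
r to a grandoffspring = 1/4 (two parent–offspring links: r = (1/2)^2 = 1/4).
r to an offspring = 0.5 (one parent–offspring link: r = (1/2)^1 = 1/2).
Summing one r·B term per recipient: 3·0.25·0.19 + 4·0.0625·0.237 + 2·0.25·0.169 + 2·0.5·0.0192 = 0.30545.
0.30545 > 0.063: the indirect benefit exceeds the cost.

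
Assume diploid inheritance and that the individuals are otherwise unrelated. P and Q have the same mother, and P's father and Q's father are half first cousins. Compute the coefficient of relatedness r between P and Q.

Wright's path rule: contributions from independent ancestry routes add.
P and Q are related in two ways: half-sibs through their shared mother (r = 1/4) and half second cousins through their fathers (r = 1/64).
r = 1/4 + 1/64 = 0.265625.

0.265625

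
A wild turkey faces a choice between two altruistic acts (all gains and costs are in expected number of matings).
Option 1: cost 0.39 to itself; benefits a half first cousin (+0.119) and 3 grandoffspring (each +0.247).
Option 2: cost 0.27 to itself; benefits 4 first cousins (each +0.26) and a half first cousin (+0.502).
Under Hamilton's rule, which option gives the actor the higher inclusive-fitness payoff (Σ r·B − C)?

Option 2

Option 1: r to a half first cousin = 0.0625.
Option 1: r to a grandoffspring = 0.25.
Option 1: Σ r·B − C = (1·0.0625·0.119 + 3·0.25·0.247) − 0.39 = -0.1973125.
Option 2: r to a first cousin = 0.125.
Option 2: r to a half first cousin = 0.0625.
Option 2: Σ r·B − C = (4·0.125·0.26 + 1·0.0625·0.502) − 0.27 = -0.108625.
Option 2 has the higher net inclusive-fitness payoff.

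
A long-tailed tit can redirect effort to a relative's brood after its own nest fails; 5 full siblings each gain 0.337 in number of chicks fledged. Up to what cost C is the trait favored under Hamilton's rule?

0.8425

r to a full sibling = 0.5 (full sibs share both parents — two paths of length 2: r = 2·(1/2)^2 = 1/2).
Hamilton's rule: n·r·B > C, so the trait is favored while C < n·r·B = 5·0.5·0.337 = 0.8425.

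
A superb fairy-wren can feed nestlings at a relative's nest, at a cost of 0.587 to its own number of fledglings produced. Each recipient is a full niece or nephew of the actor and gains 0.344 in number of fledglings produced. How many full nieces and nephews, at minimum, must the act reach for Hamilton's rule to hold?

7

r to a full niece or nephew = 0.25 (full aunt/uncle↔niece/nephew: two paths of length 3 through the shared grandparent pair: r = 2·(1/2)^3 = 1/4).
Hamilton's rule: n·r·B > C  ⇒  n > C/(r·B) = 0.587/(0.25·0.344) = 6.826.
The smallest integer exceeding 6.826 is 7.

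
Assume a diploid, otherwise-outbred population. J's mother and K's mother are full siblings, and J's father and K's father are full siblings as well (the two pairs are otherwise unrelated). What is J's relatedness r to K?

With two independent routes of shared ancestry, r is the sum of the two contributions.
J and K are related in two ways: first cousins through their mothers (r = 1/8) and first cousins through their fathers (r = 1/8) — i.e. double first cousins.
r = 1/8 + 1/8 = 0.25.

0.25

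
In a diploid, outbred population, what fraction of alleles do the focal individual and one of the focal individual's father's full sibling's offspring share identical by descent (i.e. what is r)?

0.125

Each parent–offspring link contributes a factor of 1/2, and independent paths through distinct common ancestors add.
First cousins share one grandparent pair — two paths of length 4: r = 2·(1/2)^4 = 1/8.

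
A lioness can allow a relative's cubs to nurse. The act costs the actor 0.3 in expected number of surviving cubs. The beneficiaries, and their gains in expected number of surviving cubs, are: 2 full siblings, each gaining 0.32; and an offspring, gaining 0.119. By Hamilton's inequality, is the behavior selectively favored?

Hamilton's rule: the trait is favored when the sum of r·B over every recipient exceeds the actor's cost C.
r to a full sibling = 1/2 (full sibs share both parents — two paths of length 2: r = 2·(1/2)^2 = 1/2).
r to an offspring = 1/2 (one parent–offspring link: r = (1/2)^1 = 1/2).
Summing one r·B term per recipient: 2·0.5·0.32 + 1·0.5·0.119 = 0.3795.
0.3795 > 0.3: the indirect benefit exceeds the cost.

Yes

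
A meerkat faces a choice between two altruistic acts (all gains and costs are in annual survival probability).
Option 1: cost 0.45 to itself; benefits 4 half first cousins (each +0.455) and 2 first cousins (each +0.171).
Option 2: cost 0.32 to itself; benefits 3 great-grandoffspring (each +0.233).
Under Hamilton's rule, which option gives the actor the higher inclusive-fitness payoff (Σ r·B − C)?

Option 2

Option 1: r to a half first cousin = 0.0625.
Option 1: r to a first cousin = 0.125.
Option 1: Σ r·B − C = (4·0.0625·0.455 + 2·0.125·0.171) − 0.45 = -0.2935.
Option 2: r to a great-grandoffspring = 0.125.
Option 2: Σ r·B − C = (3·0.125·0.233) − 0.32 = -0.232625.
Option 2 has the higher net inclusive-fitness payoff.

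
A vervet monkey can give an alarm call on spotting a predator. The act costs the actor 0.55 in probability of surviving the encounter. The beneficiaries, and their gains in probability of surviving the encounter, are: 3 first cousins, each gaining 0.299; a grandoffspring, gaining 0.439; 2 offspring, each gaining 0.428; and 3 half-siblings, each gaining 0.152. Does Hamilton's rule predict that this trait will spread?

Yes

Hamilton's rule: the trait is favored when the sum of r·B over every recipient exceeds the actor's cost C.
r to a first cousin = 1/8 (first cousins share one grandparent pair — two paths of length 4: r = 2·(1/2)^4 = 1/8).
r to a grandoffspring = 1/4 (two parent–offspring links: r = (1/2)^2 = 1/4).
r to an offspring = 0.5 (one parent–offspring link: r = (1/2)^1 = 1/2).
r to a half-sibling = 0.25 (half-sibs share one parent — one path of length 2: r = (1/2)^2 = 1/4).
Summing one r·B term per recipient: 3·0.125·0.299 + 1·0.25·0.439 + 2·0.5·0.428 + 3·0.25·0.152 = 0.763875.
0.763875 > 0.55: the indirect benefit exceeds the cost.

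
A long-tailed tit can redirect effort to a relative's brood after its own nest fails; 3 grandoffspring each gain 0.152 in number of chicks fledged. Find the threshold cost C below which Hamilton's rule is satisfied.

0.114

r to a grandoffspring = 0.25 (two parent–offspring links: r = (1/2)^2 = 1/4).
Hamilton's rule: n·r·B > C, so the trait is favored while C < n·r·B = 3·0.25·0.152 = 0.114.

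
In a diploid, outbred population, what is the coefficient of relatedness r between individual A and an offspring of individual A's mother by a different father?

0.25

Each parent–offspring link contributes a factor of 1/2, and independent paths through distinct common ancestors add.
Half-sibs share one parent — one path of length 2: r = (1/2)^2 = 1/4.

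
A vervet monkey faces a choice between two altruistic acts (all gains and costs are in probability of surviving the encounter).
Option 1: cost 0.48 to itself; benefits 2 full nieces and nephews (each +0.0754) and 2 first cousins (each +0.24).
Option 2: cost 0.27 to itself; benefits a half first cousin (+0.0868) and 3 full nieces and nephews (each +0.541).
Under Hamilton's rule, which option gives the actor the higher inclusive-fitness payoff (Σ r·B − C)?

Option 1: r to a full niece or nephew = 0.25.
Option 1: r to a first cousin = 0.125.
Option 1: Σ r·B − C = (2·0.25·0.0754 + 2·0.125·0.24) − 0.48 = -0.3823.
Option 2: r to a half first cousin = 0.0625.
Option 2: r to a full niece or nephew = 0.25.
Option 2: Σ r·B − C = (1·0.0625·0.0868 + 3·0.25·0.541) − 0.27 = 0.141175.
Option 2 has the higher net inclusive-fitness payoff.

Option 2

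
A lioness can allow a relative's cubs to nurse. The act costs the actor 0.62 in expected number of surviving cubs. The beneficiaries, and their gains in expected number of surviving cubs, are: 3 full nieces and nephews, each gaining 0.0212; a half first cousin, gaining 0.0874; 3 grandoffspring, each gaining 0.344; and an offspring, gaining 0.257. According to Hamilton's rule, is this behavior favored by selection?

No

Hamilton's rule: the trait is favored when the sum of r·B over every recipient exceeds the actor's cost C.
r to a full niece or nephew = 0.25 (full aunt/uncle↔niece/nephew: two paths of length 3 through the shared grandparent pair: r = 2·(1/2)^3 = 1/4).
r to a half first cousin = 1/16 (half first cousins share one grandparent — one path of length 4: r = (1/2)^4 = 1/16).
r to a grandoffspring = 1/4 (two parent–offspring links: r = (1/2)^2 = 1/4).
r to an offspring = 0.5 (one parent–offspring link: r = (1/2)^1 = 1/2).
Summing one r·B term per recipient: 3·0.25·0.0212 + 1·0.0625·0.0874 + 3·0.25·0.344 + 1·0.5·0.257 = 0.4078625.
0.4078625 < 0.62: the indirect benefit is less than the cost.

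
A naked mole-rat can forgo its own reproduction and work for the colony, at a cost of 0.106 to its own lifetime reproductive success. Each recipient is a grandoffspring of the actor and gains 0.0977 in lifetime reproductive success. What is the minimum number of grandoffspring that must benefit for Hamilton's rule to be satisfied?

5

r to a grandoffspring = 0.25 (two parent–offspring links: r = (1/2)^2 = 1/4).
Hamilton's rule: n·r·B > C  ⇒  n > C/(r·B) = 0.106/(0.25·0.0977) = 4.34.
The smallest integer exceeding 4.34 is 5.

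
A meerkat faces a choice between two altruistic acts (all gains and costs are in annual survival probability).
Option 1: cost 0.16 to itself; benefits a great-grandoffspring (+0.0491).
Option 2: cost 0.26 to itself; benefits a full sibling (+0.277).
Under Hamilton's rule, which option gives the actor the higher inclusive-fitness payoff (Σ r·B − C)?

Option 2

Option 1: r to a great-grandoffspring = 0.125.
Option 1: Σ r·B − C = (1·0.125·0.0491) − 0.16 = -0.1538625.
Option 2: r to a full sibling = 0.5.
Option 2: Σ r·B − C = (1·0.5·0.277) − 0.26 = -0.1215.
Option 2 has the higher net inclusive-fitness payoff.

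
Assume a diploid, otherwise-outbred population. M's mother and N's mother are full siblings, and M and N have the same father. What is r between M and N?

0.375

Wright's path rule: contributions from independent ancestry routes add.
M and N are related in two ways: first cousins through their mothers (r = 1/8) and half-sibs through their shared father (r = 1/4).
r = 1/8 + 1/4 = 0.375.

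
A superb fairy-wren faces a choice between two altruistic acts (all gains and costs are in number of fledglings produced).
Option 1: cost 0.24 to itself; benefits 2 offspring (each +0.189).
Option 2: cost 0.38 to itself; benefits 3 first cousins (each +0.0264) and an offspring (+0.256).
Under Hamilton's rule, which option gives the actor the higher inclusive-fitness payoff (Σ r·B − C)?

Option 1

Option 1: r to an offspring = 0.5.
Option 1: Σ r·B − C = (2·0.5·0.189) − 0.24 = -0.051.
Option 2: r to a first cousin = 0.125.
Option 2: r to an offspring = 0.5.
Option 2: Σ r·B − C = (3·0.125·0.0264 + 1·0.5·0.256) − 0.38 = -0.2421.
Option 1 has the higher net inclusive-fitness payoff.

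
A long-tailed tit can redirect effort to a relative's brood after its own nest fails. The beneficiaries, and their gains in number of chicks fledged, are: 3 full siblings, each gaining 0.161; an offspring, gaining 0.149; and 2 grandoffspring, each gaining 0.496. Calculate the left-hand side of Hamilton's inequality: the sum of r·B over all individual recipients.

0.564

r to a full sibling = 1/2 (full sibs share both parents — two paths of length 2: r = 2·(1/2)^2 = 1/2).
r to an offspring = 1/2 (one parent–offspring link: r = (1/2)^1 = 1/2).
r to a grandoffspring = 1/4 (two parent–offspring links: r = (1/2)^2 = 1/4).
Summing one r·B term per recipient: 3·0.5·0.161 + 1·0.5·0.149 + 2·0.25·0.496 = 0.564.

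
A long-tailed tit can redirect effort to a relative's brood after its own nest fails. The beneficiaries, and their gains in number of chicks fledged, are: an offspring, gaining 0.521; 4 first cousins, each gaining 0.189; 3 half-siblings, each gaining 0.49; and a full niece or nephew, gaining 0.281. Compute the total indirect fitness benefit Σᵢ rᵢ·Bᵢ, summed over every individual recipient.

r to an offspring = 0.5 (one parent–offspring link: r = (1/2)^1 = 1/2).
r to a first cousin = 0.125 (first cousins share one grandparent pair — two paths of length 4: r = 2·(1/2)^4 = 1/8).
r to a half-sibling = 1/4 (half-sibs share one parent — one path of length 2: r = (1/2)^2 = 1/4).
r to a full niece or nephew = 0.25 (full aunt/uncle↔niece/nephew: two paths of length 3 through the shared grandparent pair: r = 2·(1/2)^3 = 1/4).
Summing one r·B term per recipient: 1·0.5·0.521 + 4·0.125·0.189 + 3·0.25·0.49 + 1·0.25·0.281 = 0.79275.

0.79275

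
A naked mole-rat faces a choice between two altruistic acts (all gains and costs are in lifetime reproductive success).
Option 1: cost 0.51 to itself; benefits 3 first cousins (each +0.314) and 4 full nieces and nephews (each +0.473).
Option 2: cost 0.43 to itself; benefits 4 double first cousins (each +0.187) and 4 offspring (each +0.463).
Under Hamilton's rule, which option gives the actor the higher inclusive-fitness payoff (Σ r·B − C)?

Option 1: r to a first cousin = 0.125.
Option 1: r to a full niece or nephew = 0.25.
Option 1: Σ r·B − C = (3·0.125·0.314 + 4·0.25·0.473) − 0.51 = 0.08075.
Option 2: r to a double first cousin = 0.25.
Option 2: r to an offspring = 0.5.
Option 2: Σ r·B − C = (4·0.25·0.187 + 4·0.5·0.463) − 0.43 = 0.683.
Option 2 has the higher net inclusive-fitness payoff.

Option 2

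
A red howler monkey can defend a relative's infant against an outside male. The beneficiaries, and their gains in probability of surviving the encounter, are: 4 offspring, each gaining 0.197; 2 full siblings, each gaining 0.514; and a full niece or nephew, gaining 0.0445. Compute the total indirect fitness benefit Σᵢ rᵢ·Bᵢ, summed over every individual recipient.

r to an offspring = 1/2 (one parent–offspring link: r = (1/2)^1 = 1/2).
r to a full sibling = 1/2 (full sibs share both parents — two paths of length 2: r = 2·(1/2)^2 = 1/2).
r to a full niece or nephew = 1/4 (full aunt/uncle↔niece/nephew: two paths of length 3 through the shared grandparent pair: r = 2·(1/2)^3 = 1/4).
Summing one r·B term per recipient: 4·0.5·0.197 + 2·0.5·0.514 + 1·0.25·0.0445 = 0.919125.

0.919125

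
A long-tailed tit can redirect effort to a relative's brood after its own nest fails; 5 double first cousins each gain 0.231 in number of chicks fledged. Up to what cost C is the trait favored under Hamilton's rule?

r to a double first cousin = 0.25 (double first cousins share both grandparent pairs — four paths of length 4: r = 4·(1/2)^4 = 1/4).
Hamilton's rule: n·r·B > C, so the trait is favored while C < n·r·B = 5·0.25·0.231 = 0.28875.

0.28875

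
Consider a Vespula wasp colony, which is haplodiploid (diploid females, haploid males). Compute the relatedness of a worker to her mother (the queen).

One meiotic link between diploid queen and diploid daughter: r = 1/2.

0.5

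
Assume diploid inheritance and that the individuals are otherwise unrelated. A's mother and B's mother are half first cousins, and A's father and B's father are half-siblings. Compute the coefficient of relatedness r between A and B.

Relatedness sums over independent paths through distinct common ancestors.
A and B are related in two ways: half second cousins through their mothers (r = 1/64) and half first cousins through their fathers (r = 1/16).
r = 1/64 + 1/16 = 0.078125.

0.078125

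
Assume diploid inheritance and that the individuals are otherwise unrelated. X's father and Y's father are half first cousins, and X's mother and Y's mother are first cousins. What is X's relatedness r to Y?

0.046875

Wright's path rule: contributions from independent ancestry routes add.
X and Y are related in two ways: half second cousins through their fathers (r = 1/64) and second cousins through their mothers (r = 1/32).
r = 1/64 + 1/32 = 0.046875.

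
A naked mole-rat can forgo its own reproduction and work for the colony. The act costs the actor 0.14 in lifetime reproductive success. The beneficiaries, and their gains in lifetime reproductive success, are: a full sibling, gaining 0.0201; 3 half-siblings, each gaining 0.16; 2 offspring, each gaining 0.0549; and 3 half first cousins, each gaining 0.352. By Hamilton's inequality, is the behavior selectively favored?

Yes

Hamilton's rule: the trait is favored when the sum of r·B over every recipient exceeds the actor's cost C.
r to a full sibling = 0.5 (full sibs share both parents — two paths of length 2: r = 2·(1/2)^2 = 1/2).
r to a half-sibling = 1/4 (half-sibs share one parent — one path of length 2: r = (1/2)^2 = 1/4).
r to an offspring = 0.5 (one parent–offspring link: r = (1/2)^1 = 1/2).
r to a half first cousin = 0.0625 (half first cousins share one grandparent — one path of length 4: r = (1/2)^4 = 1/16).
Summing one r·B term per recipient: 1·0.5·0.0201 + 3·0.25·0.16 + 2·0.5·0.0549 + 3·0.0625·0.352 = 0.25095.
0.25095 > 0.14: the indirect benefit exceeds the cost.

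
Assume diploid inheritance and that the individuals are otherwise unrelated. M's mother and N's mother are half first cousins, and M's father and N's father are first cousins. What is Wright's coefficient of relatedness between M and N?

Independent pedigree routes through distinct common ancestors add.
M and N are related in two ways: half second cousins through their mothers (r = 1/64) and second cousins through their fathers (r = 1/32).
r = 1/64 + 1/32 = 0.046875.

0.046875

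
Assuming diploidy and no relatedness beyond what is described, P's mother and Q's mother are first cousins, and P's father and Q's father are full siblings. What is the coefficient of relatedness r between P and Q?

With two independent routes of shared ancestry, r is the sum of the two contributions.
P and Q are related in two ways: second cousins through their mothers (r = 1/32) and first cousins through their fathers (r = 1/8).
r = 1/32 + 1/8 = 5/32 = 0.15625.

0.15625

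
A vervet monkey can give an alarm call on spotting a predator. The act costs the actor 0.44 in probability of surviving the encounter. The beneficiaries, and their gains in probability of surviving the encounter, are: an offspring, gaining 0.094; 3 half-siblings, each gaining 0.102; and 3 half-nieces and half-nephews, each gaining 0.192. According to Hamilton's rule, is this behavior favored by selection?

No

Hamilton's rule: the trait is favored when the sum of r·B over every recipient exceeds the actor's cost C.
r to an offspring = 0.5 (one parent–offspring link: r = (1/2)^1 = 1/2).
r to a half-sibling = 1/4 (half-sibs share one parent — one path of length 2: r = (1/2)^2 = 1/4).
r to a half-niece or half-nephew = 0.125 (half-aunt/uncle↔niece/nephew: one path of length 3: r = (1/2)^3 = 1/8).
Summing one r·B term per recipient: 1·0.5·0.094 + 3·0.25·0.102 + 3·0.125·0.192 = 0.1955.
0.1955 < 0.44: the indirect benefit is less than the cost.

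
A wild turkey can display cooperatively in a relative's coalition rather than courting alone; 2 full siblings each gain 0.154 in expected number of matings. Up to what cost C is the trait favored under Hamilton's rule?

r to a full sibling = 1/2 (full sibs share both parents — two paths of length 2: r = 2·(1/2)^2 = 1/2).
Hamilton's rule: n·r·B > C, so the trait is favored while C < n·r·B = 2·0.5·0.154 = 0.154.

0.154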